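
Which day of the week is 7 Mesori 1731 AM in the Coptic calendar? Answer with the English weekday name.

In the Gregorian calendar this is 13 August 2015 (JDN 2457248).
JDN 2457248 mod 7 = 3, and JDN 0 was a Monday, so this is a Thursday.

Thursday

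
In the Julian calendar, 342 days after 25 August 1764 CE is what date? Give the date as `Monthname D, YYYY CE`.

The starting date is JDN 2365596; 2365596 + 342 = 2365938.
JDN 2365938 corresponds to August 2, 1765 CE.

August 2, 1765 CE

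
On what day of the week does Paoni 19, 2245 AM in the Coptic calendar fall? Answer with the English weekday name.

This is JDN 2644939 (30 June 2529 Gregorian).
2644939 ≡ 3 (mod 7); counting from Monday = 0 gives Thursday.

Thursday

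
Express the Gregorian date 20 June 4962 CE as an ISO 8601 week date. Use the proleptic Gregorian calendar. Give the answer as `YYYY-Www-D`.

The weekday is Sunday (ISO weekday 7).
That Sunday belongs to ISO week 24 of ISO year 4962.

4962-W24-7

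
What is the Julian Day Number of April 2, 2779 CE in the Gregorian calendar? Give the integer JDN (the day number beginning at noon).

JDN 2400001 is 17 November 1858 CE (Gregorian), MJD 0; the target day is +336159 days from there, so JDN = 2736160.

2736160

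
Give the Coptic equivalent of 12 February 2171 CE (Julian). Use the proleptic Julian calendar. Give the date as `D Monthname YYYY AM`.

18 Meshir 1887 AM

Both dates share Julian Day Number 2514058; in the Coptic calendar that is 18 Meshir 1887 AM.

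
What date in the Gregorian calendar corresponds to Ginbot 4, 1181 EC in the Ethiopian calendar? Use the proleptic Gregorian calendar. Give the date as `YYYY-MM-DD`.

1189-05-06

Both dates share Julian Day Number 2155459; in the Gregorian calendar that is 6 May 1189 CE.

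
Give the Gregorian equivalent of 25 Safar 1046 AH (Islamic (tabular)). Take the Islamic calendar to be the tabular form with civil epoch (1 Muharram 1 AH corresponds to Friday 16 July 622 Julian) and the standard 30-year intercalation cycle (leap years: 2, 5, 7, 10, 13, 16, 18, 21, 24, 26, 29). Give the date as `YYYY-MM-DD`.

1636-07-29

Julian Day Number of the source date = 2318807.
Converting JDN 2318807 to the Gregorian calendar gives 29 July 1636 CE.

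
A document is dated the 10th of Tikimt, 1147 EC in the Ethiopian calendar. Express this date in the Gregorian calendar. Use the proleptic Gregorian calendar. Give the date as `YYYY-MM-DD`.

1154-10-14

Both dates share Julian Day Number 2142836; in the Gregorian calendar that is 14 October 1154 CE.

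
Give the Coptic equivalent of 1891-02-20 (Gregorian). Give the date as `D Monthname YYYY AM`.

Julian Day Number of the source date = 2411784.
Converting JDN 2411784 to the Coptic calendar gives 14 Meshir 1607 AM.

14 Meshir 1607 AM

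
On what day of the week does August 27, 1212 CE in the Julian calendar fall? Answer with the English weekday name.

This is JDN 2163980 (3 September 1212 Gregorian).
2163980 ≡ 0 (mod 7); counting from Monday = 0 gives Monday.

Monday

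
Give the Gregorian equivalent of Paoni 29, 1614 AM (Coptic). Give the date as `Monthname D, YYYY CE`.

July 5, 1898 CE

Julian Day Number of the source date = 2414476.
Converting JDN 2414476 to the Gregorian calendar gives 5 July 1898 CE.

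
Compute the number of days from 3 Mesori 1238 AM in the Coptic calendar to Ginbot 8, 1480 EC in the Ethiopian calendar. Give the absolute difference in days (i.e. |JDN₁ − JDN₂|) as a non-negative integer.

First date → JDN 2277176; second date → JDN 2264673.
The interval is |2277176 − 2264673| = 12503 days.

12503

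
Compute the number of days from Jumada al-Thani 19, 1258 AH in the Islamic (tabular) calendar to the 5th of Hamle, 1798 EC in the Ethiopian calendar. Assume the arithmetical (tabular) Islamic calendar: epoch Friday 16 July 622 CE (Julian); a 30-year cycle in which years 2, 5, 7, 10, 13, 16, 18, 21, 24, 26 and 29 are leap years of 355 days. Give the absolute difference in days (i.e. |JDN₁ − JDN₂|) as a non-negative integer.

JDN of the first date = 2394045.
JDN of the second date = 2380879.
|2380879 − 2394045| = 13166.

13166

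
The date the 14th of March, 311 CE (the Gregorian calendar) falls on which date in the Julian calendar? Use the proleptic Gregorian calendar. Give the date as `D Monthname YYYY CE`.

13 March 311 CE

The Julian–Gregorian offset here is 1 day (Julian trailing).
14 March 311 Gregorian − 1 day → 13 March 311 Julian.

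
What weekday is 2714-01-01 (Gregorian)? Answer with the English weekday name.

JDN 2712328 mod 7 = 3, and JDN 0 was a Monday, so this is a Thursday.

Thursday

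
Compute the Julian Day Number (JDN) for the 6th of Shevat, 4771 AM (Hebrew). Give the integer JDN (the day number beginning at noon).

2090338

Equivalently 19 January 1011 (proleptic Gregorian).
JDN 2400001 is 17 November 1858 CE (Gregorian), MJD 0; the target day is −309663 days from there, so JDN = 2090338.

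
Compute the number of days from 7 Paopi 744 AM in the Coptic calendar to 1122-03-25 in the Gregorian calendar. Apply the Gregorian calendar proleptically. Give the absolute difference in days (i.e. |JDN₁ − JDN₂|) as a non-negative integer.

First date → JDN 2096447; second date → JDN 2130945.
The interval is |2096447 − 2130945| = 34498 days.

34498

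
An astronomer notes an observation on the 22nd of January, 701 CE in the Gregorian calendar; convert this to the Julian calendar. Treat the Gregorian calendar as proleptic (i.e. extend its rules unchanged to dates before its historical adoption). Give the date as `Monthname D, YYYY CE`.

January 18, 701 CE

For dates in this range the Gregorian date is 4 days ahead of the Julian.
22 January 701 Gregorian − 4 days → 18 January 701 Julian.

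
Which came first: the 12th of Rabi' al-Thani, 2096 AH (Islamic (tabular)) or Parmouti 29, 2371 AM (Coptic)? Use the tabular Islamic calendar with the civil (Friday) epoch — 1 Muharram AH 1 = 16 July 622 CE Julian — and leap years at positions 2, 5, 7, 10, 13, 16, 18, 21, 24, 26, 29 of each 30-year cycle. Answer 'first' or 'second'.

First date → JDN 2690938; second date → JDN 2690910.
JDN 2690910 < JDN 2690938, so the second date is earlier.

second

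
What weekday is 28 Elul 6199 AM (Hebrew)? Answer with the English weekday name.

Thursday

This is JDN 2612137 (8 September 2439 Gregorian).
2612137 ≡ 3 (mod 7); counting from Monday = 0 gives Thursday.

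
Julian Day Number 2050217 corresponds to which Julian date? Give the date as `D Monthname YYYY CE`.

10 March 901 CE

The proleptic Gregorian equivalent of JDN 2050217 is 15 March 901.
In the Julian calendar that day is 10 March 901 CE.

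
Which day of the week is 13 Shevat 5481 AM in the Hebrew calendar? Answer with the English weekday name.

Monday

Equivalently 10 February 1721 Gregorian, JDN 2349683.
2349683 ≡ 0 (mod 7); counting from Monday = 0 gives Monday.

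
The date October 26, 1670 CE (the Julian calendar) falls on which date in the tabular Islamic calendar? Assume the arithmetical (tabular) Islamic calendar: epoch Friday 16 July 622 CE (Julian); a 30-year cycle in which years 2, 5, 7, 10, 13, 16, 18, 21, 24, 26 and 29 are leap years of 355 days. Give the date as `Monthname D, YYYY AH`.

Jumada al-Thani 21, 1081 AH

Julian Day Number of the source date = 2331324.
Converting JDN 2331324 to the tabular Islamic calendar gives 21 Jumada al-Thani 1081 AH.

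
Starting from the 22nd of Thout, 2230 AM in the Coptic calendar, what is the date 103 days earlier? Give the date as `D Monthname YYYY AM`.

JDN of the 22nd of Thout, 2230 AM = 2639193.
2639193 − 103 = 2639090.
JDN 2639090 in the Coptic calendar is 14 Paoni 2229 AM.

14 Paoni 2229 AM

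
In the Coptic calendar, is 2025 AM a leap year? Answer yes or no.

no

2025 mod 4 = 1; in the Coptic calendar a year is leap when year mod 4 = 3, so it is a common year.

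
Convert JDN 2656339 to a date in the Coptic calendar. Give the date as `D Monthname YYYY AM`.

1 Thout 2277 AM

JDN 2656339 is 15 September 2560 in the Gregorian calendar.
In the Coptic calendar that day is 1 Thout 2277 AM.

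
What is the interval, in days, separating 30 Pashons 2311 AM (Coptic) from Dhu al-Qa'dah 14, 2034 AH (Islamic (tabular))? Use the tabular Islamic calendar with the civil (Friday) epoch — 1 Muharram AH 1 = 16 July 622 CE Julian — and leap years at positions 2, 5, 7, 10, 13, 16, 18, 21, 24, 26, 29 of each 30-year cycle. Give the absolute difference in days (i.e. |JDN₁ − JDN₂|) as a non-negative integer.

149

First date → JDN 2669026; second date → JDN 2669175.
The interval is |2669026 − 2669175| = 149 days.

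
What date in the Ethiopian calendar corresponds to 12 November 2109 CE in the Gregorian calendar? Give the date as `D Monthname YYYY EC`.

Julian Day Number of the source date = 2491672.
Converting JDN 2491672 to the Ethiopian calendar gives 2 Hidar 2102 EC.

2 Hidar 2102 EC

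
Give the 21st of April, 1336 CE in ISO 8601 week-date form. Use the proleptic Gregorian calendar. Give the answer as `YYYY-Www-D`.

1336-W16-6

The weekday is Saturday (ISO weekday 6).
That Saturday belongs to ISO week 16 of ISO year 1336.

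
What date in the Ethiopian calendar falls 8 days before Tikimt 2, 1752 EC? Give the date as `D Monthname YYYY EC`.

24 Meskerem 1752 EC

The starting date is JDN 2363805; 2363805 − 8 = 2363797.
JDN 2363797 corresponds to 24 Meskerem 1752 EC.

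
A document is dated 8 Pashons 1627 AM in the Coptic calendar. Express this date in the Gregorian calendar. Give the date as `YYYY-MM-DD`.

1911-05-16

Both dates share Julian Day Number 2419173; in the Gregorian calendar that is 16 May 1911 CE.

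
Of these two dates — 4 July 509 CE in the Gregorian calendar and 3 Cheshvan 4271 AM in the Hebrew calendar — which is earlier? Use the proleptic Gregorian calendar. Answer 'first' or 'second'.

first

Converting both to JDN: 1907153 vs 1907630; the smaller is the first.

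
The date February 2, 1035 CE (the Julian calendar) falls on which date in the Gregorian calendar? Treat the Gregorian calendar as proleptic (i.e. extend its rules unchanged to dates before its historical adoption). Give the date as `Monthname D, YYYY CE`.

The Julian–Gregorian offset here is 6 days (Julian trailing).
2 February 1035 Julian + 6 days → 8 February 1035 Gregorian.

February 8, 1035 CE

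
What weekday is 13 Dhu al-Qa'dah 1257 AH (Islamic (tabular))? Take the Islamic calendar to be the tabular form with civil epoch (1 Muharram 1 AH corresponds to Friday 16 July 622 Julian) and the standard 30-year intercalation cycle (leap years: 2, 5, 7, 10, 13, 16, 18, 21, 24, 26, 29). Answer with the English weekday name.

This is JDN 2393832 (27 December 1841 Gregorian).
JDN 2393832 mod 7 = 0, and JDN 0 was a Monday, so this is a Monday.

Monday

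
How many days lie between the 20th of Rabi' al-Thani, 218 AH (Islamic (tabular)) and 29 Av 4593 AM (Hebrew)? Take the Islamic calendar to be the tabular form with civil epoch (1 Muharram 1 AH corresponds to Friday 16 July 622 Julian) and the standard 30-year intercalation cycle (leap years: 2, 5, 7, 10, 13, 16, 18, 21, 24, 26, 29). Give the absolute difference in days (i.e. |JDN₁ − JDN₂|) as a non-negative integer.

JDN of the first date = 2025446.
JDN of the second date = 2025541.
|2025541 − 2025446| = 95.

95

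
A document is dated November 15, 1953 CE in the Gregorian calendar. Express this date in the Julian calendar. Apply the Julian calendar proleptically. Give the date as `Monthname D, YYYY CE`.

At this point the Julian calendar is 13 days behind the Gregorian.
15 November 1953 Gregorian − 13 days → 2 November 1953 Julian.

November 2, 1953 CE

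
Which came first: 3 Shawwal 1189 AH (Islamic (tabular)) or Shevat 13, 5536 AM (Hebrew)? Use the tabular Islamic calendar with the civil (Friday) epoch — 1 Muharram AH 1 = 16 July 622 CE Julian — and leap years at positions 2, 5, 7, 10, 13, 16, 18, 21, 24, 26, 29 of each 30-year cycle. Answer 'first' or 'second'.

first

First date → JDN 2369696; second date → JDN 2369764.
JDN 2369696 < JDN 2369764, so the first date is earlier.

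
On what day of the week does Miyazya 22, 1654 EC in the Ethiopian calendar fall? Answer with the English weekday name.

Thursday

In the Gregorian calendar this is 27 April 1662 (JDN 2328210).
JDN 2328210 mod 7 = 3, and JDN 0 was a Monday, so this is a Thursday.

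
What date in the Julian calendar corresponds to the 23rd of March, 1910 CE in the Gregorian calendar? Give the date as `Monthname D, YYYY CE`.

March 10, 1910 CE

At this point the Julian calendar is 13 days behind the Gregorian.
23 March 1910 Gregorian − 13 days → 10 March 1910 Julian.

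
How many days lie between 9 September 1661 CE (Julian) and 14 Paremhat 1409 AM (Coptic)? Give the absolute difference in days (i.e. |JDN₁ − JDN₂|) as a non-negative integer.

11505

First date → JDN 2327990; second date → JDN 2339495.
The interval is |2327990 − 2339495| = 11505 days.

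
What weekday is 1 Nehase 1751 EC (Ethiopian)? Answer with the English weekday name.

In the Gregorian calendar this is 5 August 1759 (JDN 2363738).
JDN 2363738 mod 7 = 6, and JDN 0 was a Monday, so this is a Sunday.

Sunday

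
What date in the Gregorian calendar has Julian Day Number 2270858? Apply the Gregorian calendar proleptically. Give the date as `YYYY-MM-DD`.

1505-04-19

JDN 2451545 is 1 Jan 2000; 2270858 is −180687 days from there.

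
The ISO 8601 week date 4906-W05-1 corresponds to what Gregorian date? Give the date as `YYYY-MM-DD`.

ISO week 1 of 4906 is the week containing the first Thursday of 4906.
Week 5, day 1 (Monday) lands on 4906-02-01.

4906-02-01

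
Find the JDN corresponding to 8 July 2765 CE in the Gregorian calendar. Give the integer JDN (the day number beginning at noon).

JDN 2299161 is 15 October 1582 CE (Gregorian); the target day is +431983 days from there, so JDN = 2731144.

2731144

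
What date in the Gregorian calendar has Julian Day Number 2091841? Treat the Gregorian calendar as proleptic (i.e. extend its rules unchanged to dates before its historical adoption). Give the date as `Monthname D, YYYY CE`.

March 2, 1015 CE

Counting from JDN 2299161 = 15 Oct 1582 gives an offset of -207320 days.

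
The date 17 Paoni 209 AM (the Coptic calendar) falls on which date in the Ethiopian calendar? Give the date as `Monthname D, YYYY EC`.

Sene 17, 485 EC

Both dates share Julian Day Number 1901288; in the Ethiopian calendar that is 17 Sene 485 EC.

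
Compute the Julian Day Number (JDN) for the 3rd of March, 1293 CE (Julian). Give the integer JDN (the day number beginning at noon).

In the proleptic Gregorian calendar the same day is 10 March 1293.
JDN 2451545 is 1 January 2000 CE (Gregorian); the target day is −258157 days from there, so JDN = 2193388.

2193388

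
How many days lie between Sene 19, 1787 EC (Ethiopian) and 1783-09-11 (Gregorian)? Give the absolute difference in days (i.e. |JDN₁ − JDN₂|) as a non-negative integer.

First date → JDN 2376845; second date → JDN 2372541.
The interval is |2376845 − 2372541| = 4304 days.

4304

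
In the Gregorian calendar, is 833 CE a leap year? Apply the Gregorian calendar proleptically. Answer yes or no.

833 is not divisible by 4, so it is a common year.

no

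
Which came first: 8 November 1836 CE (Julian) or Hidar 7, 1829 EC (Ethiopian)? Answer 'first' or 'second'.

The two dates have Julian Day Numbers 2391969 and 2391964 respectively.
Since 2391964 < 2391969, the second date comes first.

second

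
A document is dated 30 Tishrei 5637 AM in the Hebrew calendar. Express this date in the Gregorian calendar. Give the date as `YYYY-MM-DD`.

1876-10-18

Julian Day Number of the source date = 2406546.
Converting JDN 2406546 to the Gregorian calendar gives 18 October 1876 CE.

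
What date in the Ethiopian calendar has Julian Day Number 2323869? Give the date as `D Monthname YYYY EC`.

JDN 2323869 is 8 June 1650 in the Gregorian calendar.
In the Ethiopian calendar that day is 4 Sene 1642 EC.

4 Sene 1642 EC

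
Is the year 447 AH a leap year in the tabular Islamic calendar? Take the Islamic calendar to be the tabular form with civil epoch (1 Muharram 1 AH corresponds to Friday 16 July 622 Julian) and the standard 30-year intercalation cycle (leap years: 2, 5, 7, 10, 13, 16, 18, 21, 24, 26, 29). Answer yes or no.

Year 447 AH is year 27 of its 30-year cycle; leap positions are 2, 5, 7, 10, 13, 16, 18, 21, 24, 26, 29, so it is a common year (354 days).

no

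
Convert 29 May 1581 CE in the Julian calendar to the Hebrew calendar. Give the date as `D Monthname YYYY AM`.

27 Sivan 5341 AM

The source date corresponds to 8 June 1581 in the proleptic Gregorian calendar (JDN 2298667).
That day falls on 27 Sivan 5341 AM in the Hebrew calendar.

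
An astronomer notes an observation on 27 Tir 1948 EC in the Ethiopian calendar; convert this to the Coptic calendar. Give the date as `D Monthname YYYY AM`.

27 Tobi 1672 AM

Julian Day Number of the source date = 2435509.
Converting JDN 2435509 to the Coptic calendar gives 27 Tobi 1672 AM.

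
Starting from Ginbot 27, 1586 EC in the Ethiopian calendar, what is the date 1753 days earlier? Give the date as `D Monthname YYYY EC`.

10 Nehase 1581 EC

Counting 1753 days back from JDN 2303408 reaches JDN 2301655, which is 10 Nehase 1581 EC.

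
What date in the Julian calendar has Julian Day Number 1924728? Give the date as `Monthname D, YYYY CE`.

August 14, 557 CE

The proleptic Gregorian equivalent of JDN 1924728 is 16 August 557.
In the Julian calendar that day is August 14, 557 CE.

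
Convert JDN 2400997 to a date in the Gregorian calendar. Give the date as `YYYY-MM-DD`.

JDN 2451545 is 1 Jan 2000; 2400997 is −50548 days from there.

1861-08-09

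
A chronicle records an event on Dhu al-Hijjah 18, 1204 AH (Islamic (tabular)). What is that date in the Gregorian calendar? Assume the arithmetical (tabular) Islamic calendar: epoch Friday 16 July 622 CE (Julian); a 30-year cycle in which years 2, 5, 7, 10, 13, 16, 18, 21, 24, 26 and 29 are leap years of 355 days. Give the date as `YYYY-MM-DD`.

Julian Day Number of the source date = 2375085.
Converting JDN 2375085 to the Gregorian calendar gives 29 August 1790 CE.

1790-08-29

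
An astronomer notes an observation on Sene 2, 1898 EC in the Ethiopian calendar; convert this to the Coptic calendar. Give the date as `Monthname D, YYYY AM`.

Paoni 2, 1622 AM

Both dates share Julian Day Number 2417371; in the Coptic calendar that is 2 Paoni 1622 AM.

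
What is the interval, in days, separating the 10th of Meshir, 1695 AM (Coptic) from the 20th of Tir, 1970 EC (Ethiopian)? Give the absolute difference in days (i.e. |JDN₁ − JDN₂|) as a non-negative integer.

JDN of the first date = 2443922.
JDN of the second date = 2443537.
|2443537 − 2443922| = 385.

385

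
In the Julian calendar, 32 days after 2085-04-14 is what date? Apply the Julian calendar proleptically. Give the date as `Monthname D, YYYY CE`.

Counting 32 days forward from JDN 2482708 reaches JDN 2482740, which is May 16, 2085 CE.

May 16, 2085 CE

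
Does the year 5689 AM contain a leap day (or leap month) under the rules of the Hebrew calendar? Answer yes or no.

yes

Hebrew year 5689 is year 8 of its 19-year Metonic cycle; leap years are at positions 3, 6, 8, 11, 14, 17, 19, so it is a leap year (13 months).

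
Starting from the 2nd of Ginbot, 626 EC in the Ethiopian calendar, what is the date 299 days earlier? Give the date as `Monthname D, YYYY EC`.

Hamle 8, 625 EC

The starting date is JDN 1952743; 1952743 − 299 = 1952444.
JDN 1952444 corresponds to Hamle 8, 625 EC.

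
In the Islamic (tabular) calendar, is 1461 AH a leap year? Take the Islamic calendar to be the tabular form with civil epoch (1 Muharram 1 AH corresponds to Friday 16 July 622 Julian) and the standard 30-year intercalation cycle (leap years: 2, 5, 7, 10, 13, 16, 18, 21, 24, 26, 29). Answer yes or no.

Year 1461 AH is year 21 of its 30-year cycle; leap positions are 2, 5, 7, 10, 13, 16, 18, 21, 24, 26, 29, so it is a leap year (355 days).

yes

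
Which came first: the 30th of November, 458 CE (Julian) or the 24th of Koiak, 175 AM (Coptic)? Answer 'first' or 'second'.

First date → JDN 1888676; second date → JDN 1888696.
JDN 1888676 < JDN 1888696, so the first date is earlier.

first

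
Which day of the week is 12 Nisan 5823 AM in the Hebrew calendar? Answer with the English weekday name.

Wednesday

This is JDN 2474656 (11 April 2063 Gregorian).
2474656 ≡ 2 (mod 7); counting from Monday = 0 gives Wednesday.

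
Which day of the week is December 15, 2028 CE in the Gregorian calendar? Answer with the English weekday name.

2462121 ≡ 4 (mod 7); counting from Monday = 0 gives Friday.

Friday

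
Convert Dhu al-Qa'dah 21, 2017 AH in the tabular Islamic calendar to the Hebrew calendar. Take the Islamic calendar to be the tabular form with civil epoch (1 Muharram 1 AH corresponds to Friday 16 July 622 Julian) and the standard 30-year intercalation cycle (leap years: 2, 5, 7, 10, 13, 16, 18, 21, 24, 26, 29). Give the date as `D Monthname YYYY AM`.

20 Iyar 6339 AM

Both dates share Julian Day Number 2663158; in the Hebrew calendar that is 20 Iyar 6339 AM.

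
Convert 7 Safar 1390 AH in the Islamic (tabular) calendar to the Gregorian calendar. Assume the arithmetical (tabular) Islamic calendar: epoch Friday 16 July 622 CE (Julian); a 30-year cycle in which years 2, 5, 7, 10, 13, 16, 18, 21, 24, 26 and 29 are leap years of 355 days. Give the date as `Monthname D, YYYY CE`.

April 14, 1970 CE

Both dates share Julian Day Number 2440691; in the Gregorian calendar that is 14 April 1970 CE.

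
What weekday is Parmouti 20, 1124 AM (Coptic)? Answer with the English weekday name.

Sunday

Equivalently 24 April 1408 Gregorian, JDN 2235435.
JDN 2235435 mod 7 = 6, and JDN 0 was a Monday, so this is a Sunday.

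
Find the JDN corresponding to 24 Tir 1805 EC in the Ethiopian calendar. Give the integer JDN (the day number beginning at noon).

2383275

Equivalently 31 January 1813 (Gregorian).
JDN 2299161 is 15 October 1582 CE (Gregorian); the target day is +84114 days from there, so JDN = 2383275.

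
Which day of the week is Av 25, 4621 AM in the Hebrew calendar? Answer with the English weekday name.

In the proleptic Gregorian calendar this is 9 August 861 (JDN 2035755).
Since JDN mod 7 = 1 (0 = Monday), the day is Tuesday.

Tuesday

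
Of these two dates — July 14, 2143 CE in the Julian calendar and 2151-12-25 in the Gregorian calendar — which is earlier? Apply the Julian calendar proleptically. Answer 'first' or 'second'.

first

The two dates have Julian Day Numbers 2503983 and 2507055 respectively.
Since 2503983 < 2507055, the first date comes first.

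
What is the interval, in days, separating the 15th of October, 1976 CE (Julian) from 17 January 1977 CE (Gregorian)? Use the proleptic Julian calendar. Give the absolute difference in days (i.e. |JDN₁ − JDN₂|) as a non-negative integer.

81

First date → JDN 2443080; second date → JDN 2443161.
The interval is |2443080 − 2443161| = 81 days.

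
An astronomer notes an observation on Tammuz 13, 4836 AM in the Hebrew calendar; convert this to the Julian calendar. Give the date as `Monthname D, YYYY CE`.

The source date corresponds to 23 June 1076 in the proleptic Gregorian calendar (JDN 2114235).
That day falls on 17 June 1076 CE in the Julian calendar.

June 17, 1076 CE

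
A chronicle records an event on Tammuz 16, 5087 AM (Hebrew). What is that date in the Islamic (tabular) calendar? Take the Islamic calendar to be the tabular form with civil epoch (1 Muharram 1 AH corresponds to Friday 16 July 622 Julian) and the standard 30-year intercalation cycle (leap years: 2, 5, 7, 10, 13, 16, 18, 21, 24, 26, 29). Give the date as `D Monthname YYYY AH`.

15 Sha'ban 727 AH

The source date corresponds to 14 July 1327 in the proleptic Gregorian calendar (JDN 2205931).
That day falls on 15 Sha'ban 727 AH in the tabular Islamic calendar.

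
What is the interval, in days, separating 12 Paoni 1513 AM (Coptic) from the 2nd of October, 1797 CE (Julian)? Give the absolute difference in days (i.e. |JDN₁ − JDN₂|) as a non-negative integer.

First date → JDN 2377569; second date → JDN 2377687.
The interval is |2377569 − 2377687| = 118 days.

118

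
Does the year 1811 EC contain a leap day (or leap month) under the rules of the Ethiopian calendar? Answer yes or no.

yes

1811 mod 4 = 3; in the Ethiopian calendar a year is leap when year mod 4 = 3, so it is a leap year.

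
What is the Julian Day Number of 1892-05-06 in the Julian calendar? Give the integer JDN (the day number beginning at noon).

Equivalently 18 May 1892 (Gregorian).
JDN 2400001 is 17 November 1858 CE (Gregorian), MJD 0; the target day is +12236 days from there, so JDN = 2412237.

2412237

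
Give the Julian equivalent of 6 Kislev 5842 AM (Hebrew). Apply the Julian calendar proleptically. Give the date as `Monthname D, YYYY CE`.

November 25, 2081 CE

The source date corresponds to 8 December 2081 in the Gregorian calendar (JDN 2481472).
That day falls on 25 November 2081 CE in the Julian calendar.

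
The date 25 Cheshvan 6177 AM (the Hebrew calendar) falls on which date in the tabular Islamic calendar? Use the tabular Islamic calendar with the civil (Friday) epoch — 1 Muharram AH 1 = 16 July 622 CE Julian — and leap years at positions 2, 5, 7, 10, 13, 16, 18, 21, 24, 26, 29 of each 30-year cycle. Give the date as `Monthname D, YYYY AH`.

Jumada al-Awwal 24, 1850 AH

Both dates share Julian Day Number 2603805; in the tabular Islamic calendar that is 24 Jumada al-Awwal 1850 AH.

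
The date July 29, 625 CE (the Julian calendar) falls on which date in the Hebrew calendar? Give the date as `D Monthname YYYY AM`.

18 Av 4385 AM

Julian Day Number of the source date = 1949549.
Converting JDN 1949549 to the Hebrew calendar gives 18 Av 4385 AM.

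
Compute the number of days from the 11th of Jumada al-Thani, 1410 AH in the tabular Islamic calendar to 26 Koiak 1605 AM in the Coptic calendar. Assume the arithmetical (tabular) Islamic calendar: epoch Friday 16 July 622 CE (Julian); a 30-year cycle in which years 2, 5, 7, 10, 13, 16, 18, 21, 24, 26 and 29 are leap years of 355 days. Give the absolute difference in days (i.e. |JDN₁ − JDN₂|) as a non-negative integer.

36895

First date → JDN 2447901; second date → JDN 2411006.
The interval is |2447901 − 2411006| = 36895 days.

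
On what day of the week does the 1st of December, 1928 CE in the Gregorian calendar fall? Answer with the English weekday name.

2425582 ≡ 5 (mod 7); counting from Monday = 0 gives Saturday.

Saturday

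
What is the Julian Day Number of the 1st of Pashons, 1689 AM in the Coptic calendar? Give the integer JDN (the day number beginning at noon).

2441812

In the Gregorian calendar the same day is 9 May 1973.
JDN 2299161 is 15 October 1582 CE (Gregorian); the target day is +142651 days from there, so JDN = 2441812.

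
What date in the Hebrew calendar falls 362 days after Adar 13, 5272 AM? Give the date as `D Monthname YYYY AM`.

20 Adar 5273 AM

Counting 362 days forward from JDN 2273376 reaches JDN 2273738, which is 20 Adar 5273 AM.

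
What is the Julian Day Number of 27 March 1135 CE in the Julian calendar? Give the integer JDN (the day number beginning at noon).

2135702

In the proleptic Gregorian calendar the same day is 3 April 1135.
JDN 2299161 is 15 October 1582 CE (Gregorian); the target day is −163459 days from there, so JDN = 2135702.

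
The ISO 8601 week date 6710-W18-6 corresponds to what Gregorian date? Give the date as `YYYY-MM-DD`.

ISO week 1 of 6710 is the week containing the first Thursday of 6710.
Week 18, day 6 (Saturday) lands on 6710-05-07.

6710-05-07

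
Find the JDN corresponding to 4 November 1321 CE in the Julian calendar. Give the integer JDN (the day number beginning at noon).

Equivalently 12 November 1321 (proleptic Gregorian).
JDN 2299161 is 15 October 1582 CE (Gregorian); the target day is −95300 days from there, so JDN = 2203861.

2203861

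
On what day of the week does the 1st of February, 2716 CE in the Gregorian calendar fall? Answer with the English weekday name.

JDN 2713089 mod 7 = 1, and JDN 0 was a Monday, so this is a Tuesday.

Tuesday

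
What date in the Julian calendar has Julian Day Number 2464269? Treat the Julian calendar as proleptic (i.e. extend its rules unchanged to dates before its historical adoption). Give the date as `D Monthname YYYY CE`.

JDN 2464269 is 2 November 2034 in the Gregorian calendar.
In the Julian calendar that day is 20 October 2034 CE.

20 October 2034 CE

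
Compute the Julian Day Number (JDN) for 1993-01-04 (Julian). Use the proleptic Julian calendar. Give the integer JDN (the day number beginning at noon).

Equivalently 17 January 1993 (Gregorian).
JDN 2451545 is 1 January 2000 CE (Gregorian); the target day is −2540 days from there, so JDN = 2449005.

2449005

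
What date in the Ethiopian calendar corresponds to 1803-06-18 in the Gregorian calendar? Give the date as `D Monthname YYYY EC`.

12 Sene 1795 EC

Both dates share Julian Day Number 2379760; in the Ethiopian calendar that is 12 Sene 1795 EC.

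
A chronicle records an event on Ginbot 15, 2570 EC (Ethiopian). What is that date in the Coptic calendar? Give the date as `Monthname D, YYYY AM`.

Pashons 15, 2294 AM

Both dates share Julian Day Number 2662802; in the Coptic calendar that is 15 Pashons 2294 AM.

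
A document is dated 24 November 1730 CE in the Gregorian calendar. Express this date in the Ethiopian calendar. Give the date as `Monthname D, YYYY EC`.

Both dates share Julian Day Number 2353257; in the Ethiopian calendar that is 17 Hidar 1723 EC.

Hidar 17, 1723 EC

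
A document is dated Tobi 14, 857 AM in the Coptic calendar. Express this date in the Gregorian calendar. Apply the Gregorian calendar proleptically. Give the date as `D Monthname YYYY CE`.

16 January 1141 CE

Both dates share Julian Day Number 2137817; in the Gregorian calendar that is 16 January 1141 CE.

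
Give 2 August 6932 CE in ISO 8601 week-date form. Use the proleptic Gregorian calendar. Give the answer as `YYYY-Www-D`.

The weekday is Saturday (ISO weekday 6).
That Saturday belongs to ISO week 31 of ISO year 6932.

6932-W31-6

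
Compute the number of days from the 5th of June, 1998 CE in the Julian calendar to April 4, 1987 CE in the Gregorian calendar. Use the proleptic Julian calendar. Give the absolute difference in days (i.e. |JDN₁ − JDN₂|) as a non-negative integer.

4093

First date → JDN 2450983; second date → JDN 2446890.
The interval is |2450983 − 2446890| = 4093 days.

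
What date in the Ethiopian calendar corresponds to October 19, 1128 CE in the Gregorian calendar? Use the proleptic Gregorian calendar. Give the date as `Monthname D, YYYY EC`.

Both dates share Julian Day Number 2133345; in the Ethiopian calendar that is 15 Tikimt 1121 EC.

Tikimt 15, 1121 EC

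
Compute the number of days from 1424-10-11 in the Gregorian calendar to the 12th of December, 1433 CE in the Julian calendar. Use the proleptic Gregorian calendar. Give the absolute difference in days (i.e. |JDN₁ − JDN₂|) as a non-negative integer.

3358

First date → JDN 2241449; second date → JDN 2244807.
The interval is |2241449 − 2244807| = 3358 days.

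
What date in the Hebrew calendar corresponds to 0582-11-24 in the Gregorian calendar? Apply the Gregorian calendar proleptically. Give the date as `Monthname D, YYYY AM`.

Kislev 21, 4343 AM

Both dates share Julian Day Number 1933959; in the Hebrew calendar that is 21 Kislev 4343 AM.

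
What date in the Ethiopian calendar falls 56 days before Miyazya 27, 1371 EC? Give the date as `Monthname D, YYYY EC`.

Megabit 1, 1371 EC

JDN of Miyazya 27, 1371 EC = 2224849.
2224849 − 56 = 2224793.
JDN 2224793 in the Ethiopian calendar is Megabit 1, 1371 EC.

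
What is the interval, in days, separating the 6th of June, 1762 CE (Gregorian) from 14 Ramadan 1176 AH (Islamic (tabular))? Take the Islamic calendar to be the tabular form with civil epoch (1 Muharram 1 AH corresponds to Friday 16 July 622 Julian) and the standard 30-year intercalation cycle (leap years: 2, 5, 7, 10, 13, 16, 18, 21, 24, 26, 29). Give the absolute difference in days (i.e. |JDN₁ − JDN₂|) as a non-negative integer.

296

JDN of the first date = 2364774.
JDN of the second date = 2365070.
|2365070 − 2364774| = 296.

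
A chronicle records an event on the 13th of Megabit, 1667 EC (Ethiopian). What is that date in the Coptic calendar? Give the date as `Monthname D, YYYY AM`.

Paremhat 13, 1391 AM

The source date corresponds to 19 March 1675 in the Gregorian calendar (JDN 2332919).
That day falls on 13 Paremhat 1391 AM in the Coptic calendar.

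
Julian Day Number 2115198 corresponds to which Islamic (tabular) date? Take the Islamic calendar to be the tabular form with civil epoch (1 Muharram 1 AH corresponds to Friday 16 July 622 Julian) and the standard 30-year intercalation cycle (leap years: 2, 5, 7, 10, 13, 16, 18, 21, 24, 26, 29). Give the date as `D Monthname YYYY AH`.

30 Rajab 471 AH

The proleptic Gregorian equivalent of JDN 2115198 is 11 February 1079.
In the tabular Islamic calendar that day is 30 Rajab 471 AH.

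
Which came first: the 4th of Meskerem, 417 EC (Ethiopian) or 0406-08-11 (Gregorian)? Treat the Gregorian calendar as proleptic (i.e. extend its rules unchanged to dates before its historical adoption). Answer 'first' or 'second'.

second

First date → JDN 1876168; second date → JDN 1869571.
JDN 1869571 < JDN 1876168, so the second date is earlier.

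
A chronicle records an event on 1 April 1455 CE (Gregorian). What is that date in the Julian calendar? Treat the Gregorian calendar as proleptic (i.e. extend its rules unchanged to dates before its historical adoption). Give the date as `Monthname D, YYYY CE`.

March 23, 1455 CE

For dates in this range the Gregorian date is 9 days ahead of the Julian.
1 April 1455 Gregorian − 9 days → 23 March 1455 Julian.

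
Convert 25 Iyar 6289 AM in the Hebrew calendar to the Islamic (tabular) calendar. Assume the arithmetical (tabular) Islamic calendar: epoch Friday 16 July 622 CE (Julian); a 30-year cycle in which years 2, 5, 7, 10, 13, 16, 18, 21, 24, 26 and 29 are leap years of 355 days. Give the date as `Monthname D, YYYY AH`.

Jumada al-Awwal 27, 1966 AH

Both dates share Julian Day Number 2644914; in the tabular Islamic calendar that is 27 Jumada al-Awwal 1966 AH.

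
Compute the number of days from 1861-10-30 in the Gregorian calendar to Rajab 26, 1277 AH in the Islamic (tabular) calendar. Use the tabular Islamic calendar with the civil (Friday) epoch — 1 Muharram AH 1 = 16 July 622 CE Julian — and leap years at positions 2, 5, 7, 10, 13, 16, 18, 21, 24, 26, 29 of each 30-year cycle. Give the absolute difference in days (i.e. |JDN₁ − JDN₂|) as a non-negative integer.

265

JDN of the first date = 2401079.
JDN of the second date = 2400814.
|2400814 − 2401079| = 265.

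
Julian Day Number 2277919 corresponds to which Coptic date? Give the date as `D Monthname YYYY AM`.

15 Mesori 1240 AM

JDN 2277919 is 18 August 1524 in the proleptic Gregorian calendar.
In the Coptic calendar that day is 15 Mesori 1240 AM.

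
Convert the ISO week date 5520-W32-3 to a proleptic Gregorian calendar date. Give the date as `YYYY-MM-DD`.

ISO week 1 of 5520 is the week containing the first Thursday of 5520.
Week 32, day 3 (Wednesday) lands on 5520-08-04.

5520-08-04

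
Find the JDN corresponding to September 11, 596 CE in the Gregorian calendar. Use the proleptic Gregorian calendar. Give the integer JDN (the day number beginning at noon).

1938999

JDN 2299161 is 15 October 1582 CE (Gregorian); the target day is −360162 days from there, so JDN = 1938999.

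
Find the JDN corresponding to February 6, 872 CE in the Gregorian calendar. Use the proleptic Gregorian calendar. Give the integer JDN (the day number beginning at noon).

JDN 2299161 is 15 October 1582 CE (Gregorian); the target day is −259573 days from there, so JDN = 2039588.

2039588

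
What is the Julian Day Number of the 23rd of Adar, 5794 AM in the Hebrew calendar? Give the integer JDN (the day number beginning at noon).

Equivalently 14 March 2034 (Gregorian).
JDN 2400001 is 17 November 1858 CE (Gregorian), MJD 0; the target day is +64035 days from there, so JDN = 2464036.

2464036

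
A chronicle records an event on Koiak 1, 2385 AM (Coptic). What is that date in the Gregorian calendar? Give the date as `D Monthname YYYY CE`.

15 December 2668 CE

Both dates share Julian Day Number 2695876; in the Gregorian calendar that is 15 December 2668 CE.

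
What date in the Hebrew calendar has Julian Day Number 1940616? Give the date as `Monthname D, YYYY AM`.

The proleptic Gregorian equivalent of JDN 1940616 is 15 February 601.
In the Hebrew calendar that day is Adar 3, 4361 AM.

Adar 3, 4361 AM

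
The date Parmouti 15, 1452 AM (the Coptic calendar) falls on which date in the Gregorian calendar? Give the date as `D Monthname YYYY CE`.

21 April 1736 CE

Julian Day Number of the source date = 2355232.
Converting JDN 2355232 to the Gregorian calendar gives 21 April 1736 CE.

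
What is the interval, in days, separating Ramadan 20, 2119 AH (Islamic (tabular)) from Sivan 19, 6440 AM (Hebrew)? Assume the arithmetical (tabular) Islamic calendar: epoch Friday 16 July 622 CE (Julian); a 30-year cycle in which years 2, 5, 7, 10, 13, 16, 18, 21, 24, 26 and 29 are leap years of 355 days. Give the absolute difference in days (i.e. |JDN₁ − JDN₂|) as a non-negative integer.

JDN of the first date = 2699244.
JDN of the second date = 2700069.
|2700069 − 2699244| = 825.

825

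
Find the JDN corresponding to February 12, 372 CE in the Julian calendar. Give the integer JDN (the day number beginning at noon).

Equivalently 13 February 372 (proleptic Gregorian).
JDN 2299161 is 15 October 1582 CE (Gregorian); the target day is −442188 days from there, so JDN = 1856973.

1856973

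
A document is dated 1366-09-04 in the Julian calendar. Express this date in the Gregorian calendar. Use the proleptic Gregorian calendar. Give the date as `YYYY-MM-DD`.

1366-09-12

At this point the Julian calendar is 8 days behind the Gregorian.
4 September 1366 Julian + 8 days → 12 September 1366 Gregorian.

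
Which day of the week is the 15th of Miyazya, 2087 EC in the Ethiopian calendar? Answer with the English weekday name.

Saturday

Equivalently 23 April 2095 Gregorian, JDN 2486356.
JDN 2486356 mod 7 = 5, and JDN 0 was a Monday, so this is a Saturday.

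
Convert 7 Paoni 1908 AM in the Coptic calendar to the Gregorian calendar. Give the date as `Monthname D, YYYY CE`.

June 15, 2192 CE

Both dates share Julian Day Number 2521838; in the Gregorian calendar that is 15 June 2192 CE.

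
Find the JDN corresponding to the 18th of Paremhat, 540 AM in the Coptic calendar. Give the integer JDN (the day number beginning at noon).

In the proleptic Gregorian calendar the same day is 18 March 824.
JDN 2400001 is 17 November 1858 CE (Gregorian), MJD 0; the target day is −377904 days from there, so JDN = 2022097.

2022097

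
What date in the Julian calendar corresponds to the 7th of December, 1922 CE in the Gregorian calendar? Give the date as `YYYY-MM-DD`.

For dates in this range the Gregorian date is 13 days ahead of the Julian.
7 December 1922 Gregorian − 13 days → 24 November 1922 Julian.

1922-11-24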